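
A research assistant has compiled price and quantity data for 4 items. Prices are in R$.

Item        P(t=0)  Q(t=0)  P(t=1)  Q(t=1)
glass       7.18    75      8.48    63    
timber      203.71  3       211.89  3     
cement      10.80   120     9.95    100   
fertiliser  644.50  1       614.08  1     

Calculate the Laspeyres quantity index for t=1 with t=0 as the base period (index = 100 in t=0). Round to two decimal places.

90.22

Laspeyres quantity index uses base-period prices as weights.
ΣP(t=0)·Q(t=1) = 7.18×63 + 203.71×3 + 10.80×100 + 644.50×1 = 452.34 + 611.13 + 1080 + 644.5 = 2787.97
ΣP(t=0)·Q(t=0) = 7.18×75 + 203.71×3 + 10.80×120 + 644.50×1 = 538.5 + 611.13 + 1296 + 644.5 = 3090.13
Index = 2787.97 / 3090.13 × 100 = 90.2218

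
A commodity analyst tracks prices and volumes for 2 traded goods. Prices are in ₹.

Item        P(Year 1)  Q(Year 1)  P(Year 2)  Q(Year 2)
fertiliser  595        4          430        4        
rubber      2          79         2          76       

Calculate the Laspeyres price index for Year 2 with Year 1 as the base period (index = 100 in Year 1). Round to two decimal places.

Laspeyres price index uses base-period quantities as weights.
ΣP(Year 2)·Q(Year 1) = 430×4 + 2×79 = 1720 + 158 = 1878
ΣP(Year 1)·Q(Year 1) = 595×4 + 2×79 = 2380 + 158 = 2538
Index = 1878 / 2538 × 100 = 73.9953

74.00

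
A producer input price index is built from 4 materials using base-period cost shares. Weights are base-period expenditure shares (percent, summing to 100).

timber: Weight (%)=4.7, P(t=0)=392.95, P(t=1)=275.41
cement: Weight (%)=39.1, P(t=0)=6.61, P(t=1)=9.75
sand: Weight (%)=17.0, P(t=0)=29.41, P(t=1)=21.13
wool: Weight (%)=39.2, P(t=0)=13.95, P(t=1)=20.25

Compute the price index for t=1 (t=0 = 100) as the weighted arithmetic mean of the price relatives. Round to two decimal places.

130.09

timber: 4.7 × (275.41/392.95) = 4.7 × 0.700878 = 3.2941
cement: 39.1 × (9.75/6.61) = 39.1 × 1.475038 = 57.6740
sand: 17.0 × (21.13/29.41) = 17.0 × 0.718463 = 12.2139
wool: 39.2 × (20.25/13.95) = 39.2 × 1.451613 = 56.9032
Index = Σ wᵢ·(p₁ᵢ/p₀ᵢ) = 3.2941 + 57.6740 + 12.2139 + 56.9032 = 130.0852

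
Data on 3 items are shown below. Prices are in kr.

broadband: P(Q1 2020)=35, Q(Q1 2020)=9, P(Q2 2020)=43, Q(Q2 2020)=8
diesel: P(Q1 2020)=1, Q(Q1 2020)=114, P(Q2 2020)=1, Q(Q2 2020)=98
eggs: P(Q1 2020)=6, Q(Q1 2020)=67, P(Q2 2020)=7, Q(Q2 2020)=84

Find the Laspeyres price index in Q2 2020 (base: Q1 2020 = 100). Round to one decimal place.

Laspeyres price index uses base-period quantities as weights.
ΣP(Q2 2020)·Q(Q1 2020) = 43×9 + 1×114 + 7×67 = 387 + 114 + 469 = 970
ΣP(Q1 2020)·Q(Q1 2020) = 35×9 + 1×114 + 6×67 = 315 + 114 + 402 = 831
Index = 970 / 831 × 100 = 116.7268

116.7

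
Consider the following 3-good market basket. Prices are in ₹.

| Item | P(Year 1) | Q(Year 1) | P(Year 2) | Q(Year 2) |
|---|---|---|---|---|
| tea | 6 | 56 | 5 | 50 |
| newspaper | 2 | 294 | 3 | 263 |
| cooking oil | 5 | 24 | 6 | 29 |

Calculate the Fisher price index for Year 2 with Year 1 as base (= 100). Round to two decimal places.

125.01

Laspeyres component (base-period weights):
ΣP(Year 2)Q(Year 1) = 5×56 + 3×294 + 6×24 = 280 + 882 + 144 = 1306
ΣP(Year 1)Q(Year 1) = 6×56 + 2×294 + 5×24 = 336 + 588 + 120 = 1044
L = 1306 / 1044 × 100 = 125.0958
Paasche component (current-period weights):
ΣP(Year 2)Q(Year 2) = 5×50 + 3×263 + 6×29 = 250 + 789 + 174 = 1213
ΣP(Year 1)Q(Year 2) = 6×50 + 2×263 + 5×29 = 300 + 526 + 145 = 971
P = 1213 / 971 × 100 = 124.9228
Fisher = √(L × P) = √(125.0958 × 124.9228) = 125.0092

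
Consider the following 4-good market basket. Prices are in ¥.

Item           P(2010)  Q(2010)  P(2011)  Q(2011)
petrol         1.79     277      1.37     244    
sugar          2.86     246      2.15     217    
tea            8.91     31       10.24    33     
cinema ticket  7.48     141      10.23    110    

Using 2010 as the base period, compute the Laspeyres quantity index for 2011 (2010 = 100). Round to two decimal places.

Laspeyres quantity index uses base-period prices as weights.
ΣP(2010)·Q(2011) = 1.79×244 + 2.86×217 + 8.91×33 + 7.48×110 = 436.76 + 620.62 + 294.03 + 822.8 = 2174.21
ΣP(2010)·Q(2010) = 1.79×277 + 2.86×246 + 8.91×31 + 7.48×141 = 495.83 + 703.56 + 276.21 + 1054.68 = 2530.28
Index = 2174.21 / 2530.28 × 100 = 85.9276

85.93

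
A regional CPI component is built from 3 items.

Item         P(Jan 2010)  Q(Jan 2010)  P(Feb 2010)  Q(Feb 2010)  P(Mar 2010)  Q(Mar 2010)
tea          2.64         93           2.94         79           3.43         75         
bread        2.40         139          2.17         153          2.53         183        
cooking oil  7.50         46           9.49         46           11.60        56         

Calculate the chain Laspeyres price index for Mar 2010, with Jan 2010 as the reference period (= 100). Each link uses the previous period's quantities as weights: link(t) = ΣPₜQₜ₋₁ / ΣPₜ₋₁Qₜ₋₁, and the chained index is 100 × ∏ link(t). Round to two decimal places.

Link Jan 2010→Feb 2010:
ΣP(Feb 2010)Q(Jan 2010) = 2.94×93 + 2.17×139 + 9.49×46 = 273.42 + 301.63 + 436.54 = 1011.59
ΣP(Jan 2010)Q(Jan 2010) = 2.64×93 + 2.40×139 + 7.50×46 = 245.52 + 333.6 + 345 = 924.12
link = 1011.59/924.12 = 1.094652
Link Feb 2010→Mar 2010:
ΣP(Mar 2010)Q(Feb 2010) = 3.43×79 + 2.53×153 + 11.60×46 = 270.97 + 387.09 + 533.6 = 1191.66
ΣP(Feb 2010)Q(Feb 2010) = 2.94×79 + 2.17×153 + 9.49×46 = 232.26 + 332.01 + 436.54 = 1000.81
link = 1191.66/1000.81 = 1.190696
Chained index = 100 × 1.094652 × 1.190696 = 130.3398

130.34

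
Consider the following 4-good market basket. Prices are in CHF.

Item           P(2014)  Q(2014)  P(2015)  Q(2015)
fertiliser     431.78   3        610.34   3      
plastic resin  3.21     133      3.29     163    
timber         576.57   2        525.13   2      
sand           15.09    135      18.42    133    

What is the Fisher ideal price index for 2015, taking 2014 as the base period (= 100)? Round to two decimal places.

Laspeyres component (base-period weights):
ΣP(2015)Q(2014) = 610.34×3 + 3.29×133 + 525.13×2 + 18.42×135 = 1831.02 + 437.57 + 1050.26 + 2486.7 = 5805.55
ΣP(2014)Q(2014) = 431.78×3 + 3.21×133 + 576.57×2 + 15.09×135 = 1295.34 + 426.93 + 1153.14 + 2037.15 = 4912.56
L = 5805.55 / 4912.56 × 100 = 118.1777
Paasche component (current-period weights):
ΣP(2015)Q(2015) = 610.34×3 + 3.29×163 + 525.13×2 + 18.42×133 = 1831.02 + 536.27 + 1050.26 + 2449.86 = 5867.41
ΣP(2014)Q(2015) = 431.78×3 + 3.21×163 + 576.57×2 + 15.09×133 = 1295.34 + 523.23 + 1153.14 + 2006.97 = 4978.68
P = 5867.41 / 4978.68 × 100 = 117.8507
Fisher = √(L × P) = √(118.1777 × 117.8507) = 118.0141

118.01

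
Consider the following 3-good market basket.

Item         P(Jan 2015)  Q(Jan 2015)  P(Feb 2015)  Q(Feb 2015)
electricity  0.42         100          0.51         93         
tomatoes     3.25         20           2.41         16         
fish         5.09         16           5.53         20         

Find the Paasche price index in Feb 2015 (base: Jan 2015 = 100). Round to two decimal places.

Paasche price index uses current-period quantities as weights.
ΣP(Feb 2015)·Q(Feb 2015) = 0.51×93 + 2.41×16 + 5.53×20 = 47.43 + 38.56 + 110.6 = 196.59
ΣP(Jan 2015)·Q(Feb 2015) = 0.42×93 + 3.25×16 + 5.09×20 = 39.06 + 52 + 101.8 = 192.86
Index = 196.59 / 192.86 × 100 = 101.9340

101.93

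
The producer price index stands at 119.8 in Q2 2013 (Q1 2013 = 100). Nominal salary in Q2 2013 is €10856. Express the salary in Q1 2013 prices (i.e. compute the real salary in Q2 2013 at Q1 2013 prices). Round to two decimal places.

9061.77

Real = Nominal ÷ (Index/100) = 10856 ÷ (119.8/100)
     = 10856 ÷ 1.198 = 9061.7696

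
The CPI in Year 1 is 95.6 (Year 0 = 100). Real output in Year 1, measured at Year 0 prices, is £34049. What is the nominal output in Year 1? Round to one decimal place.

32550.8

Nominal = Real × (Index/100) = 34049 × (95.6/100)
        = 34049 × 0.956 = 32550.8440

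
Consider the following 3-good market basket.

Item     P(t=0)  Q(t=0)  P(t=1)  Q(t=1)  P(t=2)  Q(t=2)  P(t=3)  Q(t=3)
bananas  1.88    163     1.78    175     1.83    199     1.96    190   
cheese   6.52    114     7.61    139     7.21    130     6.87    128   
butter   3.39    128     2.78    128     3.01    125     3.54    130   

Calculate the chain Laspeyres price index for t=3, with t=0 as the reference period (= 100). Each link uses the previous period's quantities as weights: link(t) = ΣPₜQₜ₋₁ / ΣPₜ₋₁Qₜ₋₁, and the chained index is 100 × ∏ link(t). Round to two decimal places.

Link t=0→t=1:
ΣP(t=1)Q(t=0) = 1.78×163 + 7.61×114 + 2.78×128 = 290.14 + 867.54 + 355.84 = 1513.52
ΣP(t=0)Q(t=0) = 1.88×163 + 6.52×114 + 3.39×128 = 306.44 + 743.28 + 433.92 = 1483.64
link = 1513.52/1483.64 = 1.020140
Link t=1→t=2:
ΣP(t=2)Q(t=1) = 1.83×175 + 7.21×139 + 3.01×128 = 320.25 + 1002.19 + 385.28 = 1707.72
ΣP(t=1)Q(t=1) = 1.78×175 + 7.61×139 + 2.78×128 = 311.5 + 1057.79 + 355.84 = 1725.13
link = 1707.72/1725.13 = 0.989908
Link t=2→t=3:
ΣP(t=3)Q(t=2) = 1.96×199 + 6.87×130 + 3.54×125 = 390.04 + 893.1 + 442.5 = 1725.64
ΣP(t=2)Q(t=2) = 1.83×199 + 7.21×130 + 3.01×125 = 364.17 + 937.3 + 376.25 = 1677.72
link = 1725.64/1677.72 = 1.028563
Chained index = 100 × 1.020140 × 0.989908 × 1.028563 = 103.8688

103.87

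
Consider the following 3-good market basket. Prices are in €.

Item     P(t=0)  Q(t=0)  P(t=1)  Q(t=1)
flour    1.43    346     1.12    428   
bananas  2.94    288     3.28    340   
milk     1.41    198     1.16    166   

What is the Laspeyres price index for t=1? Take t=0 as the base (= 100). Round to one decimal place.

96.4

Laspeyres price index uses base-period quantities as weights.
ΣP(t=1)·Q(t=0) = 1.12×346 + 3.28×288 + 1.16×198 = 387.52 + 944.64 + 229.68 = 1561.84
ΣP(t=0)·Q(t=0) = 1.43×346 + 2.94×288 + 1.41×198 = 494.78 + 846.72 + 279.18 = 1620.68
Index = 1561.84 / 1620.68 × 100 = 96.3694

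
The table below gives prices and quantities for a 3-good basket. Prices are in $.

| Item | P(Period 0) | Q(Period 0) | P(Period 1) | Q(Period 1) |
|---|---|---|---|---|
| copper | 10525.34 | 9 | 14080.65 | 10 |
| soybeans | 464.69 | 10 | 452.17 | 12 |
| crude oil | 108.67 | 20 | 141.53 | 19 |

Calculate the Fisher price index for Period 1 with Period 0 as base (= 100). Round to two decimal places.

Laspeyres component (base-period weights):
ΣP(Period 1)Q(Period 0) = 14080.65×9 + 452.17×10 + 141.53×20 = 126725.85 + 4521.7 + 2830.6 = 134078.15
ΣP(Period 0)Q(Period 0) = 10525.34×9 + 464.69×10 + 108.67×20 = 94728.06 + 4646.9 + 2173.4 = 101548.36
L = 134078.15 / 101548.36 × 100 = 132.0338
Paasche component (current-period weights):
ΣP(Period 1)Q(Period 1) = 14080.65×10 + 452.17×12 + 141.53×19 = 140806.5 + 5426.04 + 2689.07 = 148921.61
ΣP(Period 0)Q(Period 1) = 10525.34×10 + 464.69×12 + 108.67×19 = 105253.4 + 5576.28 + 2064.73 = 112894.41
P = 148921.61 / 112894.41 × 100 = 131.9123
Fisher = √(L × P) = √(132.0338 × 131.9123) = 131.9730

131.97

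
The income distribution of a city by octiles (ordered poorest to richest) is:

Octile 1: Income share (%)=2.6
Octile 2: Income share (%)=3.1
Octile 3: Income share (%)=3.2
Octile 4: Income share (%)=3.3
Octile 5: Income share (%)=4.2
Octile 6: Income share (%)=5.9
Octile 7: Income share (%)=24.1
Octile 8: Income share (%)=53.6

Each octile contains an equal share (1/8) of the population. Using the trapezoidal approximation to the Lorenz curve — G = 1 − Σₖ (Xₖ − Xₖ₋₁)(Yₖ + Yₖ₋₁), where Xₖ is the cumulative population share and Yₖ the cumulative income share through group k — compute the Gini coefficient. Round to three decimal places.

Cumulative income shares Yₖ: 0.0260, 0.0570, 0.0890, 0.1220, 0.1640, 0.2230, 0.4640, 1.0000
Σ (Xₖ−Xₖ₋₁)(Yₖ+Yₖ₋₁) = (1/8)(0.0260+0.0000) + (1/8)(0.0570+0.0260) + (1/8)(0.0890+0.0570) + (1/8)(0.1220+0.0890) + (1/8)(0.1640+0.1220) + (1/8)(0.2230+0.1640) + (1/8)(0.4640+0.2230) + (1/8)(1.0000+0.4640)
  = 0.0033 + 0.0104 + 0.0182 + 0.0264 + 0.0358 + 0.0484 + 0.0859 + 0.1830 = 0.4113
G = 1 − 0.4113 = 0.5887

0.589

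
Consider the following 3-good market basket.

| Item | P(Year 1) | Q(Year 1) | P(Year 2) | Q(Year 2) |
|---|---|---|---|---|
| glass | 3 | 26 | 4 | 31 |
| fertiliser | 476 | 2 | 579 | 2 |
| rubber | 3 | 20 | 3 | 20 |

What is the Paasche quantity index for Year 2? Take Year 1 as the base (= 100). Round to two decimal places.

Paasche quantity index uses current-period prices as weights.
ΣP(Year 2)·Q(Year 2) = 4×31 + 579×2 + 3×20 = 124 + 1158 + 60 = 1342
ΣP(Year 2)·Q(Year 1) = 4×26 + 579×2 + 3×20 = 104 + 1158 + 60 = 1322
Index = 1342 / 1322 × 100 = 101.5129

101.51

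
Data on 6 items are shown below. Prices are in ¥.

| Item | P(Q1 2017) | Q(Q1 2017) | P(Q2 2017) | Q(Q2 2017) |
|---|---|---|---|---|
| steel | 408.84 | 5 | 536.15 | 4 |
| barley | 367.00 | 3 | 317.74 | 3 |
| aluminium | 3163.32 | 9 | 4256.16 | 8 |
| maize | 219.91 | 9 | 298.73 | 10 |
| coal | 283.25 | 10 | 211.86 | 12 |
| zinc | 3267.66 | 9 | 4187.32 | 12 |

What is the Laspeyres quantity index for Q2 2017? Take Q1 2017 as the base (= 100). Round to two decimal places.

Laspeyres quantity index uses base-period prices as weights.
ΣP(Q1 2017)·Q(Q2 2017) = 408.84×4 + 367.00×3 + 3163.32×8 + 219.91×10 + 283.25×12 + 3267.66×12 = 1635.36 + 1101 + 25306.56 + 2199.1 + 3399 + 39211.92 = 72852.94
ΣP(Q1 2017)·Q(Q1 2017) = 408.84×5 + 367.00×3 + 3163.32×9 + 219.91×9 + 283.25×10 + 3267.66×9 = 2044.2 + 1101 + 28469.88 + 1979.19 + 2832.5 + 29408.94 = 65835.71
Index = 72852.94 / 65835.71 × 100 = 110.6587

110.66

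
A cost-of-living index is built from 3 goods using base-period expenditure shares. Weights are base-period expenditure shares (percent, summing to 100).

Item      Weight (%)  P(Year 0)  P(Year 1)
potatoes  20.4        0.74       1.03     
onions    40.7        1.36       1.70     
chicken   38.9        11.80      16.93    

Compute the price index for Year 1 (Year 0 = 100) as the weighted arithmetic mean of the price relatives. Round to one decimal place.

potatoes: 20.4 × (1.03/0.74) = 20.4 × 1.391892 = 28.3946
onions: 40.7 × (1.70/1.36) = 40.7 × 1.250000 = 50.8750
chicken: 38.9 × (16.93/11.80) = 38.9 × 1.434746 = 55.8116
Index = Σ wᵢ·(p₁ᵢ/p₀ᵢ) = 28.3946 + 50.8750 + 55.8116 = 135.0812

135.1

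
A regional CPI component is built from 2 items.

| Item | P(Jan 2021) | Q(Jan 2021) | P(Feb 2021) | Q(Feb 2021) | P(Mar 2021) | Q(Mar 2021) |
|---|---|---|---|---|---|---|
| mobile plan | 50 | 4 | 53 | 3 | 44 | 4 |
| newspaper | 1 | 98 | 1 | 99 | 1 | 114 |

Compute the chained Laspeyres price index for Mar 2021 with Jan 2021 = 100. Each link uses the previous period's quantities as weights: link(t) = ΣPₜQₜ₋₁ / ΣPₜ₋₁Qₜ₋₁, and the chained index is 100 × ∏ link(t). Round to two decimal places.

93.14

Link Jan 2021→Feb 2021:
ΣP(Feb 2021)Q(Jan 2021) = 53×4 + 1×98 = 212 + 98 = 310
ΣP(Jan 2021)Q(Jan 2021) = 50×4 + 1×98 = 200 + 98 = 298
link = 310/298 = 1.040268
Link Feb 2021→Mar 2021:
ΣP(Mar 2021)Q(Feb 2021) = 44×3 + 1×99 = 132 + 99 = 231
ΣP(Feb 2021)Q(Feb 2021) = 53×3 + 1×99 = 159 + 99 = 258
link = 231/258 = 0.895349
Chained index = 100 × 1.040268 × 0.895349 = 93.1403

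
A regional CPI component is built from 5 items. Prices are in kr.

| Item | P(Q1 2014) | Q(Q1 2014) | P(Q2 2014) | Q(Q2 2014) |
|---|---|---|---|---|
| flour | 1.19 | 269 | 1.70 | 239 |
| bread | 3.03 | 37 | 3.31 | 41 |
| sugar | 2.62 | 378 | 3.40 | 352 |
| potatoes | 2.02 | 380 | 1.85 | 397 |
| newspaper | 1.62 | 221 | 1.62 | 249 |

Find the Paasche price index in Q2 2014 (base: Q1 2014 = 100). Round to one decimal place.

Paasche price index uses current-period quantities as weights.
ΣP(Q2 2014)·Q(Q2 2014) = 1.70×239 + 3.31×41 + 3.40×352 + 1.85×397 + 1.62×249 = 406.3 + 135.71 + 1196.8 + 734.45 + 403.38 = 2876.64
ΣP(Q1 2014)·Q(Q2 2014) = 1.19×239 + 3.03×41 + 2.62×352 + 2.02×397 + 1.62×249 = 284.41 + 124.23 + 922.24 + 801.94 + 403.38 = 2536.2
Index = 2876.64 / 2536.2 × 100 = 113.4232

113.4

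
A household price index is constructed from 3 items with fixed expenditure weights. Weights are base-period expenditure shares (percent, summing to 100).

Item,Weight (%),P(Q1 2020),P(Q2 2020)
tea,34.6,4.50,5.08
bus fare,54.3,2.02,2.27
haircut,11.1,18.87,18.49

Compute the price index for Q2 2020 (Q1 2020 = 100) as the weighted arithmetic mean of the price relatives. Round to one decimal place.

tea: 34.6 × (5.08/4.50) = 34.6 × 1.128889 = 39.0596
bus fare: 54.3 × (2.27/2.02) = 54.3 × 1.123762 = 61.0203
haircut: 11.1 × (18.49/18.87) = 11.1 × 0.979862 = 10.8765
Index = Σ wᵢ·(p₁ᵢ/p₀ᵢ) = 39.0596 + 61.0203 + 10.8765 = 110.9563

111.0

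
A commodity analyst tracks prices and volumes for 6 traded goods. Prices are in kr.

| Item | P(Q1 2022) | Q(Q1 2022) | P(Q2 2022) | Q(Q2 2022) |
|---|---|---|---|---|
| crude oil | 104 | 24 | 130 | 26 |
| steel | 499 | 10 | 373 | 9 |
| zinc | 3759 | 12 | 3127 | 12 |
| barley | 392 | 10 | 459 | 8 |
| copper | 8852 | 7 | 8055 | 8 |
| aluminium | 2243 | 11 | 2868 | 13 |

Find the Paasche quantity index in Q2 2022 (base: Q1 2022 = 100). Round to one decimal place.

109.3

Paasche quantity index uses current-period prices as weights.
ΣP(Q2 2022)·Q(Q2 2022) = 130×26 + 373×9 + 3127×12 + 459×8 + 8055×8 + 2868×13 = 3380 + 3357 + 37524 + 3672 + 64440 + 37284 = 149657
ΣP(Q2 2022)·Q(Q1 2022) = 130×24 + 373×10 + 3127×12 + 459×10 + 8055×7 + 2868×11 = 3120 + 3730 + 37524 + 4590 + 56385 + 31548 = 136897
Index = 149657 / 136897 × 100 = 109.3209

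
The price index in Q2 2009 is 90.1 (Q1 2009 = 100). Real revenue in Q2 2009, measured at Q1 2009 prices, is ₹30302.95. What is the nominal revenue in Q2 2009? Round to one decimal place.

27303.0

Nominal = Real × (Index/100) = 30302.95 × (90.1/100)
        = 30302.95 × 0.901 = 27302.9579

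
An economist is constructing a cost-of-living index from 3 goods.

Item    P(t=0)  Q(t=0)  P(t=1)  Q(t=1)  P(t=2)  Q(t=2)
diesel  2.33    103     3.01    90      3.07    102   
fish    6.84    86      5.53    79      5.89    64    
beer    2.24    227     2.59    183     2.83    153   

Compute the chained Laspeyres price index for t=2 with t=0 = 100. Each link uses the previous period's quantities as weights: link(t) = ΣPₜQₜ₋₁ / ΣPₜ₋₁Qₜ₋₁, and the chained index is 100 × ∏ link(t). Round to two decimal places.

109.52

Link t=0→t=1:
ΣP(t=1)Q(t=0) = 3.01×103 + 5.53×86 + 2.59×227 = 310.03 + 475.58 + 587.93 = 1373.54
ΣP(t=0)Q(t=0) = 2.33×103 + 6.84×86 + 2.24×227 = 239.99 + 588.24 + 508.48 = 1336.71
link = 1373.54/1336.71 = 1.027553
Link t=1→t=2:
ΣP(t=2)Q(t=1) = 3.07×90 + 5.89×79 + 2.83×183 = 276.3 + 465.31 + 517.89 = 1259.5
ΣP(t=1)Q(t=1) = 3.01×90 + 5.53×79 + 2.59×183 = 270.9 + 436.87 + 473.97 = 1181.74
link = 1259.5/1181.74 = 1.065801
Chained index = 100 × 1.027553 × 1.065801 = 109.5167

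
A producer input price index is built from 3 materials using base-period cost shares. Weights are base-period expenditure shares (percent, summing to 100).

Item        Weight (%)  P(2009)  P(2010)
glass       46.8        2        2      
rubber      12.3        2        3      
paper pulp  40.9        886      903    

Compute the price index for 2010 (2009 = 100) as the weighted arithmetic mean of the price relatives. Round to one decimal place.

106.9

glass: 46.8 × (2/2) = 46.8 × 1.000000 = 46.8000
rubber: 12.3 × (3/2) = 12.3 × 1.500000 = 18.4500
paper pulp: 40.9 × (903/886) = 40.9 × 1.019187 = 41.6848
Index = Σ wᵢ·(p₁ᵢ/p₀ᵢ) = 46.8000 + 18.4500 + 41.6848 = 106.9348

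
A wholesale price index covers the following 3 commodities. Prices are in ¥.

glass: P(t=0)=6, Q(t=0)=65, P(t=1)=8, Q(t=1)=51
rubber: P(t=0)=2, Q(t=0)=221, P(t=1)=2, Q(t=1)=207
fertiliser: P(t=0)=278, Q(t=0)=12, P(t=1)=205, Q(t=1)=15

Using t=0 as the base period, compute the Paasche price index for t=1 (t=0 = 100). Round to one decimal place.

Paasche price index uses current-period quantities as weights.
ΣP(t=1)·Q(t=1) = 8×51 + 2×207 + 205×15 = 408 + 414 + 3075 = 3897
ΣP(t=0)·Q(t=1) = 6×51 + 2×207 + 278×15 = 306 + 414 + 4170 = 4890
Index = 3897 / 4890 × 100 = 79.6933

79.7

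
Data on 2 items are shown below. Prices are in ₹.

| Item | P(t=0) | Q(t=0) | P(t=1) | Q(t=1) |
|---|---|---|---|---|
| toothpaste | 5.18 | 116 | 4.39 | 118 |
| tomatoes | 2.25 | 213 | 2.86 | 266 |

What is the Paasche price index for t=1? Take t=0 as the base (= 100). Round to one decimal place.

105.7

Paasche price index uses current-period quantities as weights.
ΣP(t=1)·Q(t=1) = 4.39×118 + 2.86×266 = 518.02 + 760.76 = 1278.78
ΣP(t=0)·Q(t=1) = 5.18×118 + 2.25×266 = 611.24 + 598.5 = 1209.74
Index = 1278.78 / 1209.74 × 100 = 105.7070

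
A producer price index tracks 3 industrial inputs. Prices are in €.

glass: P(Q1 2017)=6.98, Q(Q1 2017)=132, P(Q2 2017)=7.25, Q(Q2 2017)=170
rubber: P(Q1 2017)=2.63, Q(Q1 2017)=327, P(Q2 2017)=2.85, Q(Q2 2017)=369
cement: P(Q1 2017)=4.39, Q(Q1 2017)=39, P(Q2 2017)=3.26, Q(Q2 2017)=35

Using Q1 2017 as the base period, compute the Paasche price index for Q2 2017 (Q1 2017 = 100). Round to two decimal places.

103.79

Paasche price index uses current-period quantities as weights.
ΣP(Q2 2017)·Q(Q2 2017) = 7.25×170 + 2.85×369 + 3.26×35 = 1232.5 + 1051.65 + 114.1 = 2398.25
ΣP(Q1 2017)·Q(Q2 2017) = 6.98×170 + 2.63×369 + 4.39×35 = 1186.6 + 970.47 + 153.65 = 2310.72
Index = 2398.25 / 2310.72 × 100 = 103.7880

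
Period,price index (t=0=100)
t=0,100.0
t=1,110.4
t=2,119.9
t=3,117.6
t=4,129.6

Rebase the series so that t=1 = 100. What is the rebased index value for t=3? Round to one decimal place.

106.5

Rebased(t=3) = 117.6 / 110.4 × 100 = 106.5217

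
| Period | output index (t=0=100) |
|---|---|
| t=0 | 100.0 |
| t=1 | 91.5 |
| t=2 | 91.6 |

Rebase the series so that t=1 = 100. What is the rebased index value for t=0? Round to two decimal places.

109.29

Rebased(t=0) = 100.0 / 91.5 × 100 = 109.2896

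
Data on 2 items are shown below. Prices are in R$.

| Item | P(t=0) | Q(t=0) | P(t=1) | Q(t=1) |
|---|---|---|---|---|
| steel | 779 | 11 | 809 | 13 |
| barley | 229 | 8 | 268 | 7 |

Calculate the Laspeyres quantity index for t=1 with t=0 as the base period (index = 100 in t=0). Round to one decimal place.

Laspeyres quantity index uses base-period prices as weights.
ΣP(t=0)·Q(t=1) = 779×13 + 229×7 = 10127 + 1603 = 11730
ΣP(t=0)·Q(t=0) = 779×11 + 229×8 = 8569 + 1832 = 10401
Index = 11730 / 10401 × 100 = 112.7776

112.8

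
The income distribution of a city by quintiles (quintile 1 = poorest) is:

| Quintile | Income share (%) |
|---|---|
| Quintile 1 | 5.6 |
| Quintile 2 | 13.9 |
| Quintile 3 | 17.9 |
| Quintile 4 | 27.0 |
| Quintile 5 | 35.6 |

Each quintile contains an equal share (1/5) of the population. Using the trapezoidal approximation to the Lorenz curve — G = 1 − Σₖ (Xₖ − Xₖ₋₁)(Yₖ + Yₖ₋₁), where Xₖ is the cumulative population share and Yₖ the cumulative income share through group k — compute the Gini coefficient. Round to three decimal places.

0.292

Cumulative income shares Yₖ: 0.0560, 0.1950, 0.3740, 0.6440, 1.0000
Σ (Xₖ−Xₖ₋₁)(Yₖ+Yₖ₋₁) = (1/5)(0.0560+0.0000) + (1/5)(0.1950+0.0560) + (1/5)(0.3740+0.1950) + (1/5)(0.6440+0.3740) + (1/5)(1.0000+0.6440)
  = 0.0112 + 0.0502 + 0.1138 + 0.2036 + 0.3288 = 0.7076
G = 1 − 0.7076 = 0.2924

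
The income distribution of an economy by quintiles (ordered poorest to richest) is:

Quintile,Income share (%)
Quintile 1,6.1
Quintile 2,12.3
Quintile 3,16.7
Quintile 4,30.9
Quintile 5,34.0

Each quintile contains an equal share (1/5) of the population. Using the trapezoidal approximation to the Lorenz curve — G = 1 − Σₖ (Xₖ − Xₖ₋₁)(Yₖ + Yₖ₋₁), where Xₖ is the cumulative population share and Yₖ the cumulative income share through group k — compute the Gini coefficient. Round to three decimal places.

0.298

Cumulative income shares Yₖ: 0.0610, 0.1840, 0.3510, 0.6600, 1.0000
Σ (Xₖ−Xₖ₋₁)(Yₖ+Yₖ₋₁) = (1/5)(0.0610+0.0000) + (1/5)(0.1840+0.0610) + (1/5)(0.3510+0.1840) + (1/5)(0.6600+0.3510) + (1/5)(1.0000+0.6600)
  = 0.0122 + 0.0490 + 0.1070 + 0.2022 + 0.3320 = 0.7024
G = 1 − 0.7024 = 0.2976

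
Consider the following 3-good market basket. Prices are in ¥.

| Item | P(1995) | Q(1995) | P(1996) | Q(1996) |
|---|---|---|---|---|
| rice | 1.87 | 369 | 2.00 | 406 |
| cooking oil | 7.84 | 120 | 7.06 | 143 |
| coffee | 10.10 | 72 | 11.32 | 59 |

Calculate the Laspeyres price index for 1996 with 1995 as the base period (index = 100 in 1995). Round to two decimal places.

Laspeyres price index uses base-period quantities as weights.
ΣP(1996)·Q(1995) = 2.00×369 + 7.06×120 + 11.32×72 = 738 + 847.2 + 815.04 = 2400.24
ΣP(1995)·Q(1995) = 1.87×369 + 7.84×120 + 10.10×72 = 690.03 + 940.8 + 727.2 = 2358.03
Index = 2400.24 / 2358.03 × 100 = 101.7901

101.79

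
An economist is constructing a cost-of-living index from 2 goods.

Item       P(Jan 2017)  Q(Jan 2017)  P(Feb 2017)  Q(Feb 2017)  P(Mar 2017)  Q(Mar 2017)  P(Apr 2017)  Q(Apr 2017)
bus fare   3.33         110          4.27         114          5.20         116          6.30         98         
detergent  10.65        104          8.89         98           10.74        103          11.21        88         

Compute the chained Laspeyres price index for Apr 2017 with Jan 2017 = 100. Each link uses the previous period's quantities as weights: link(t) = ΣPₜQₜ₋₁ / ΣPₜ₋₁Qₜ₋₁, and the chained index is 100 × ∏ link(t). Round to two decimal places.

Link Jan 2017→Feb 2017:
ΣP(Feb 2017)Q(Jan 2017) = 4.27×110 + 8.89×104 = 469.7 + 924.56 = 1394.26
ΣP(Jan 2017)Q(Jan 2017) = 3.33×110 + 10.65×104 = 366.3 + 1107.6 = 1473.9
link = 1394.26/1473.9 = 0.945966
Link Feb 2017→Mar 2017:
ΣP(Mar 2017)Q(Feb 2017) = 5.20×114 + 10.74×98 = 592.8 + 1052.52 = 1645.32
ΣP(Feb 2017)Q(Feb 2017) = 4.27×114 + 8.89×98 = 486.78 + 871.22 = 1358
link = 1645.32/1358 = 1.211576
Link Mar 2017→Apr 2017:
ΣP(Apr 2017)Q(Mar 2017) = 6.30×116 + 11.21×103 = 730.8 + 1154.63 = 1885.43
ΣP(Mar 2017)Q(Mar 2017) = 5.20×116 + 10.74×103 = 603.2 + 1106.22 = 1709.42
link = 1885.43/1709.42 = 1.102965
Chained index = 100 × 0.945966 × 1.211576 × 1.102965 = 126.4119

126.41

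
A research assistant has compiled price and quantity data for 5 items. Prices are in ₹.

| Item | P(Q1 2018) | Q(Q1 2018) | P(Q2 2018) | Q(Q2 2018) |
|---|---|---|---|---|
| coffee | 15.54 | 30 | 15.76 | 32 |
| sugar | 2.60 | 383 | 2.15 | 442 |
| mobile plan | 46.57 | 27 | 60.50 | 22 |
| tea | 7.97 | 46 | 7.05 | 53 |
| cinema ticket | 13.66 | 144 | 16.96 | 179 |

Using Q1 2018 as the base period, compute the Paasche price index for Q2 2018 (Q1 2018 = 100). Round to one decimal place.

Paasche price index uses current-period quantities as weights.
ΣP(Q2 2018)·Q(Q2 2018) = 15.76×32 + 2.15×442 + 60.50×22 + 7.05×53 + 16.96×179 = 504.32 + 950.3 + 1331 + 373.65 + 3035.84 = 6195.11
ΣP(Q1 2018)·Q(Q2 2018) = 15.54×32 + 2.60×442 + 46.57×22 + 7.97×53 + 13.66×179 = 497.28 + 1149.2 + 1024.54 + 422.41 + 2445.14 = 5538.57
Index = 6195.11 / 5538.57 × 100 = 111.8540

111.9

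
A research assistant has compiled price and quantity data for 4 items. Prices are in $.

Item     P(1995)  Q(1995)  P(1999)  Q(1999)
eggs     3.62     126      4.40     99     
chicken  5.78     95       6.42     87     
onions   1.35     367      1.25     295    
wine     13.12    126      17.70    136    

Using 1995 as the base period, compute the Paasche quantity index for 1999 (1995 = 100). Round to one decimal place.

Paasche quantity index uses current-period prices as weights.
ΣP(1999)·Q(1999) = 4.40×99 + 6.42×87 + 1.25×295 + 17.70×136 = 435.6 + 558.54 + 368.75 + 2407.2 = 3770.09
ΣP(1999)·Q(1995) = 4.40×126 + 6.42×95 + 1.25×367 + 17.70×126 = 554.4 + 609.9 + 458.75 + 2230.2 = 3853.25
Index = 3770.09 / 3853.25 × 100 = 97.8418

97.8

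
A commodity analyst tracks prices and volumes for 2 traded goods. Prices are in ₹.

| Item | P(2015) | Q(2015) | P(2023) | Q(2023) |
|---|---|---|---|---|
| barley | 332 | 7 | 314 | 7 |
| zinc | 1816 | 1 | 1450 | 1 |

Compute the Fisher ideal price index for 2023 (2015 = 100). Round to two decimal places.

Laspeyres component (base-period weights):
ΣP(2023)Q(2015) = 314×7 + 1450×1 = 2198 + 1450 = 3648
ΣP(2015)Q(2015) = 332×7 + 1816×1 = 2324 + 1816 = 4140
L = 3648 / 4140 × 100 = 88.1159
Paasche component (current-period weights):
ΣP(2023)Q(2023) = 314×7 + 1450×1 = 2198 + 1450 = 3648
ΣP(2015)Q(2023) = 332×7 + 1816×1 = 2324 + 1816 = 4140
P = 3648 / 4140 × 100 = 88.1159
Fisher = √(L × P) = √(88.1159 × 88.1159) = 88.1159

88.12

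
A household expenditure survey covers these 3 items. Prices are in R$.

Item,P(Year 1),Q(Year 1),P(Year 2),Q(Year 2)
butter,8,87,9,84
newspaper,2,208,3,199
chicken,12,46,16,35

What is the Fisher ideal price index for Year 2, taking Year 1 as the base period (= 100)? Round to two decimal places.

128.59

Laspeyres component (base-period weights):
ΣP(Year 2)Q(Year 1) = 9×87 + 3×208 + 16×46 = 783 + 624 + 736 = 2143
ΣP(Year 1)Q(Year 1) = 8×87 + 2×208 + 12×46 = 696 + 416 + 552 = 1664
L = 2143 / 1664 × 100 = 128.7861
Paasche component (current-period weights):
ΣP(Year 2)Q(Year 2) = 9×84 + 3×199 + 16×35 = 756 + 597 + 560 = 1913
ΣP(Year 1)Q(Year 2) = 8×84 + 2×199 + 12×35 = 672 + 398 + 420 = 1490
P = 1913 / 1490 × 100 = 128.3893
Fisher = √(L × P) = √(128.7861 × 128.3893) = 128.5875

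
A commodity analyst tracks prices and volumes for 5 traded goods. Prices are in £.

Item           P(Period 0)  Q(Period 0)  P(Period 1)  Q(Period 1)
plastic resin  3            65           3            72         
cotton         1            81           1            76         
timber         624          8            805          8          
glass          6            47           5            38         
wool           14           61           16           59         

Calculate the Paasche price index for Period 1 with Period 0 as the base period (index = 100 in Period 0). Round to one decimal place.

124.1

Paasche price index uses current-period quantities as weights.
ΣP(Period 1)·Q(Period 1) = 3×72 + 1×76 + 805×8 + 5×38 + 16×59 = 216 + 76 + 6440 + 190 + 944 = 7866
ΣP(Period 0)·Q(Period 1) = 3×72 + 1×76 + 624×8 + 6×38 + 14×59 = 216 + 76 + 4992 + 228 + 826 = 6338
Index = 7866 / 6338 × 100 = 124.1086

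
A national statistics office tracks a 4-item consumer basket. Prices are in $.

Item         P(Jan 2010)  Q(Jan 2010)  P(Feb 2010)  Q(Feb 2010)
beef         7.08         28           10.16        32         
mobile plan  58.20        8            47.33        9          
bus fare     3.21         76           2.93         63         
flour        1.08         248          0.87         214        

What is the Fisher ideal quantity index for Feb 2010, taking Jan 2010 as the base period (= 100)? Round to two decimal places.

101.26

Laspeyres component (base-period weights):
ΣP(Jan 2010)Q(Feb 2010) = 7.08×32 + 58.20×9 + 3.21×63 + 1.08×214 = 226.56 + 523.8 + 202.23 + 231.12 = 1183.71
ΣP(Jan 2010)Q(Jan 2010) = 7.08×28 + 58.20×8 + 3.21×76 + 1.08×248 = 198.24 + 465.6 + 243.96 + 267.84 = 1175.64
L = 1183.71 / 1175.64 × 100 = 100.6864
Paasche component (current-period weights):
ΣP(Feb 2010)Q(Feb 2010) = 10.16×32 + 47.33×9 + 2.93×63 + 0.87×214 = 325.12 + 425.97 + 184.59 + 186.18 = 1121.86
ΣP(Feb 2010)Q(Jan 2010) = 10.16×28 + 47.33×8 + 2.93×76 + 0.87×248 = 284.48 + 378.64 + 222.68 + 215.76 = 1101.56
P = 1121.86 / 1101.56 × 100 = 101.8428
Fisher = √(L × P) = √(100.6864 × 101.8428) = 101.2630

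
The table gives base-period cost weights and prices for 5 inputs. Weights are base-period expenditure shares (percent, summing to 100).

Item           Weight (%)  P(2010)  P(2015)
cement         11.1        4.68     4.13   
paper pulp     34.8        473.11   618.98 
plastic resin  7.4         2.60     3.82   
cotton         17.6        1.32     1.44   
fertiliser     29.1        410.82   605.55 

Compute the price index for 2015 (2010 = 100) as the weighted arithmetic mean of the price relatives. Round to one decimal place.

cement: 11.1 × (4.13/4.68) = 11.1 × 0.882479 = 9.7955
paper pulp: 34.8 × (618.98/473.11) = 34.8 × 1.308322 = 45.5296
plastic resin: 7.4 × (3.82/2.60) = 7.4 × 1.469231 = 10.8723
cotton: 17.6 × (1.44/1.32) = 17.6 × 1.090909 = 19.2000
fertiliser: 29.1 × (605.55/410.82) = 29.1 × 1.474003 = 42.8935
Index = Σ wᵢ·(p₁ᵢ/p₀ᵢ) = 9.7955 + 45.5296 + 10.8723 + 19.2000 + 42.8935 = 128.2909

128.3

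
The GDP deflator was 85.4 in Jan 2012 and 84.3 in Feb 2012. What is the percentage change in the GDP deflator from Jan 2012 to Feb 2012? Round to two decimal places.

-1.29%

Change = (84.3 − 85.4) / 85.4 × 100
       = -1.1 / 85.4 × 100 = -1.2881%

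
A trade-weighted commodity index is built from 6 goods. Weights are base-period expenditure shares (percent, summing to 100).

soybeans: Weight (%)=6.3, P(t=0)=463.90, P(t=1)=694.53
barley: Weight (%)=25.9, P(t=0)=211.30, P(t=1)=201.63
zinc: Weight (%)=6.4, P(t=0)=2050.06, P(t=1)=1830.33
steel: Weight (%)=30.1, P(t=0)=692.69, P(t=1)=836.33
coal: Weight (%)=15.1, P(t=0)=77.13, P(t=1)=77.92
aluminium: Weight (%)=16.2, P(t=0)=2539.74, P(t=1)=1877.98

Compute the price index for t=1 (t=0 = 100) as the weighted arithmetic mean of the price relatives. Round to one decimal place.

soybeans: 6.3 × (694.53/463.90) = 6.3 × 1.497155 = 9.4321
barley: 25.9 × (201.63/211.30) = 25.9 × 0.954236 = 24.7147
zinc: 6.4 × (1830.33/2050.06) = 6.4 × 0.892818 = 5.7140
steel: 30.1 × (836.33/692.69) = 30.1 × 1.207365 = 36.3417
coal: 15.1 × (77.92/77.13) = 15.1 × 1.010242 = 15.2547
aluminium: 16.2 × (1877.98/2539.74) = 16.2 × 0.739438 = 11.9789
Index = Σ wᵢ·(p₁ᵢ/p₀ᵢ) = 9.4321 + 24.7147 + 5.7140 + 36.3417 + 15.2547 + 11.9789 = 103.4361

103.4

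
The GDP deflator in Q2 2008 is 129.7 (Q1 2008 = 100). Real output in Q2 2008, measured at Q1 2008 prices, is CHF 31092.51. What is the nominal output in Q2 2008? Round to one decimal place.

Nominal = Real × (Index/100) = 31092.51 × (129.7/100)
        = 31092.51 × 1.297 = 40326.9855

40327.0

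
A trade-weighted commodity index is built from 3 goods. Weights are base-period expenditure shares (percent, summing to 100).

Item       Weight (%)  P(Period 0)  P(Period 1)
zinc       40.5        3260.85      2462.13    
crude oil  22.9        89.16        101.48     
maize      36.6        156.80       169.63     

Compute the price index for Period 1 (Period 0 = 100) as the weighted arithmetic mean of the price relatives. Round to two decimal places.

96.24

zinc: 40.5 × (2462.13/3260.85) = 40.5 × 0.755058 = 30.5798
crude oil: 22.9 × (101.48/89.16) = 22.9 × 1.138179 = 26.0643
maize: 36.6 × (169.63/156.80) = 36.6 × 1.081824 = 39.5948
Index = Σ wᵢ·(p₁ᵢ/p₀ᵢ) = 30.5798 + 26.0643 + 39.5948 = 96.2389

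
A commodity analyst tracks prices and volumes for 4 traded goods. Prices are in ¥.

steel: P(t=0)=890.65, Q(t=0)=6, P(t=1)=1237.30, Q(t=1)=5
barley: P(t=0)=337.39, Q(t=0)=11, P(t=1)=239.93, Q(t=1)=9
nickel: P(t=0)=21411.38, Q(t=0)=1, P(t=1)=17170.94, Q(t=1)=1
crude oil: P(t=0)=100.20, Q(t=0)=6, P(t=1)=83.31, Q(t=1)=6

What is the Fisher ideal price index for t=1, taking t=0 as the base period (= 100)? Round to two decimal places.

88.73

Laspeyres component (base-period weights):
ΣP(t=1)Q(t=0) = 1237.30×6 + 239.93×11 + 17170.94×1 + 83.31×6 = 7423.8 + 2639.23 + 17170.94 + 499.86 = 27733.83
ΣP(t=0)Q(t=0) = 890.65×6 + 337.39×11 + 21411.38×1 + 100.20×6 = 5343.9 + 3711.29 + 21411.38 + 601.2 = 31067.77
L = 27733.83 / 31067.77 × 100 = 89.2688
Paasche component (current-period weights):
ΣP(t=1)Q(t=1) = 1237.30×5 + 239.93×9 + 17170.94×1 + 83.31×6 = 6186.5 + 2159.37 + 17170.94 + 499.86 = 26016.67
ΣP(t=0)Q(t=1) = 890.65×5 + 337.39×9 + 21411.38×1 + 100.20×6 = 4453.25 + 3036.51 + 21411.38 + 601.2 = 29502.34
P = 26016.67 / 29502.34 × 100 = 88.1851
Fisher = √(L × P) = √(89.2688 × 88.1851) = 88.7253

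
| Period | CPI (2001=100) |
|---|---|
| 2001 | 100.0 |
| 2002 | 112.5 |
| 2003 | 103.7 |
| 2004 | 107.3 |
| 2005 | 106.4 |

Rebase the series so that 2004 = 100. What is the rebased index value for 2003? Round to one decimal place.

Rebased(2003) = 103.7 / 107.3 × 100 = 96.6449

96.6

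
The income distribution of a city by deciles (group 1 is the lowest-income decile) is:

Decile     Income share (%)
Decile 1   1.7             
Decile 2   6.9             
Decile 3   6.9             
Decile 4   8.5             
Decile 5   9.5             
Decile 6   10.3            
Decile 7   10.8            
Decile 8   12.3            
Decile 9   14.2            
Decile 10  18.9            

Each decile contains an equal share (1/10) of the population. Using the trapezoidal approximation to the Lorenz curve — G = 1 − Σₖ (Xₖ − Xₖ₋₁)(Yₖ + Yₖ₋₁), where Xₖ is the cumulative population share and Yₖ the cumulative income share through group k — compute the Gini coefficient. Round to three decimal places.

0.241

Cumulative income shares Yₖ: 0.0170, 0.0860, 0.1550, 0.2400, 0.3350, 0.4380, 0.5460, 0.6690, 0.8110, 1.0000
Σ (Xₖ−Xₖ₋₁)(Yₖ+Yₖ₋₁) = (1/10)(0.0170+0.0000) + (1/10)(0.0860+0.0170) + (1/10)(0.1550+0.0860) + (1/10)(0.2400+0.1550) + (1/10)(0.3350+0.2400) + (1/10)(0.4380+0.3350) + (1/10)(0.5460+0.4380) + (1/10)(0.6690+0.5460) + (1/10)(0.8110+0.6690) + (1/10)(1.0000+0.8110)
  = 0.0017 + 0.0103 + 0.0241 + 0.0395 + 0.0575 + 0.0773 + 0.0984 + 0.1215 + 0.1480 + 0.1811 = 0.7594
G = 1 − 0.7594 = 0.2406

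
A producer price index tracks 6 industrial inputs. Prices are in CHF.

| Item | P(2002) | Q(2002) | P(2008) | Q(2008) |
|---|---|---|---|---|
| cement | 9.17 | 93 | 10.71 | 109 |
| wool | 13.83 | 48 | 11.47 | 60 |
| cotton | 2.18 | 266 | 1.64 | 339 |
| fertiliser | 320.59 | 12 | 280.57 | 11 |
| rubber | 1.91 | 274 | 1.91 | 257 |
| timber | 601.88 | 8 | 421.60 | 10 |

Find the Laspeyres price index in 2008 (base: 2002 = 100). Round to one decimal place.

82.0

Laspeyres price index uses base-period quantities as weights.
ΣP(2008)·Q(2002) = 10.71×93 + 11.47×48 + 1.64×266 + 280.57×12 + 1.91×274 + 421.60×8 = 996.03 + 550.56 + 436.24 + 3366.84 + 523.34 + 3372.8 = 9245.81
ΣP(2002)·Q(2002) = 9.17×93 + 13.83×48 + 2.18×266 + 320.59×12 + 1.91×274 + 601.88×8 = 852.81 + 663.84 + 579.88 + 3847.08 + 523.34 + 4815.04 = 11281.99
Index = 9245.81 / 11281.99 × 100 = 81.9519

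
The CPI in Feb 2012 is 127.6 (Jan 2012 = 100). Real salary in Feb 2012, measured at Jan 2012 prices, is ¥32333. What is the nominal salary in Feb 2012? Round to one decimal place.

Nominal = Real × (Index/100) = 32333 × (127.6/100)
        = 32333 × 1.276 = 41256.9080

41256.9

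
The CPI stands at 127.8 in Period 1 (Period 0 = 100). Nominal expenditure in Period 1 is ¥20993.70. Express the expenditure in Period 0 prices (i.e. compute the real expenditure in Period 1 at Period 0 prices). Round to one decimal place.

Real = Nominal ÷ (Index/100) = 20993.70 ÷ (127.8/100)
     = 20993.70 ÷ 1.278 = 16426.9953

16427.0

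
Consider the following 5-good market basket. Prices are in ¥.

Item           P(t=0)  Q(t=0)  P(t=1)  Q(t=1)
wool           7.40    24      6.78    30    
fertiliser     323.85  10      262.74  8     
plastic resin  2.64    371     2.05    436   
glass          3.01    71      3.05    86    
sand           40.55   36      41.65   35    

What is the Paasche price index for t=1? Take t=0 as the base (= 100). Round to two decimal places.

87.19

Paasche price index uses current-period quantities as weights.
ΣP(t=1)·Q(t=1) = 6.78×30 + 262.74×8 + 2.05×436 + 3.05×86 + 41.65×35 = 203.4 + 2101.92 + 893.8 + 262.3 + 1457.75 = 4919.17
ΣP(t=0)·Q(t=1) = 7.40×30 + 323.85×8 + 2.64×436 + 3.01×86 + 40.55×35 = 222 + 2590.8 + 1151.04 + 258.86 + 1419.25 = 5641.95
Index = 4919.17 / 5641.95 × 100 = 87.1892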